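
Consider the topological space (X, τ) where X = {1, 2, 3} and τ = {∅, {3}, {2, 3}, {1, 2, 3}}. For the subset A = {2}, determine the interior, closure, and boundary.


int(A) = ∅, cl(A) = {1, 2}, ∂A = {1, 2}.

Closed sets in (X, τ) are complements of opens:
  closed(X, τ) = {∅, {1}, {1, 2}, {1, 2, 3}}.
int(A) = ⋃ {U ∈ τ : U ⊆ A}. Opens contained in A: ∅.
Taking the union of these: int(A) = ∅.
cl(A) = ⋂ {C closed : A ⊆ C}. Closed sets containing A: {1, 2}, {1, 2, 3}.
Intersecting these: cl(A) = {1, 2}.
∂A = cl(A) ∖ int(A) = {1, 2} ∖ ∅ = {1, 2}.


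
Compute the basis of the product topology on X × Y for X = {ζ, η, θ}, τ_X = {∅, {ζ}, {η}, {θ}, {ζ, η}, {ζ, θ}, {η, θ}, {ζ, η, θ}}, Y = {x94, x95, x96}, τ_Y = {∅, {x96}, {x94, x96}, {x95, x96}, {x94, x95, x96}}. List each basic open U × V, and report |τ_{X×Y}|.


Basis B = {∅ × ∅, {ζ} × {x96}, {η} × {x96}, {θ} × {x96}, {ζ} × {x94, x96}, {ζ} × {x95, x96}, {ζ, η} × {x96}, {ζ, θ} × {x96}, {η} × {x94, x96}, {η} × {x95, x96}, {η, θ} × {x96}, {θ} × {x94, x96}, {θ} × {x95, x96}, {ζ} × {x94, x95, x96}, {ζ, η, θ} × {x96}, {η} × {x94, x95, x96}, {θ} × {x94, x95, x96}, {ζ, η} × {x94, x96}, {ζ, θ} × {x94, x96}, {ζ, η} × {x95, x96}, {ζ, θ} × {x95, x96}, {η, θ} × {x94, x96}, {η, θ} × {x95, x96}, {ζ, η} × {x94, x95, x96}, {ζ, θ} × {x94, x95, x96}, {ζ, η, θ} × {x94, x96}, {ζ, η, θ} × {x95, x96}, {η, θ} × {x94, x95, x96}, {ζ, η, θ} × {x94, x95, x96}}; |τ_{X×Y}| = 125.

Enumerate products U × V with U ∈ τ_X, V ∈ τ_Y (deduplicated):
  ∅ × ∅ = {} (∅)
  {ζ} × {x96} = {(ζ,x96)}
  {η} × {x96} = {(η,x96)}
  {θ} × {x96} = {(θ,x96)}
  {ζ} × {x94, x96} = {(ζ,x94), (ζ,x96)}
  {ζ} × {x95, x96} = {(ζ,x95), (ζ,x96)}
  {ζ, η} × {x96} = {(ζ,x96), (η,x96)}
  {ζ, θ} × {x96} = {(ζ,x96), (θ,x96)}
  {η} × {x94, x96} = {(η,x94), (η,x96)}
  {η} × {x95, x96} = {(η,x95), (η,x96)}
  {η, θ} × {x96} = {(η,x96), (θ,x96)}
  {θ} × {x94, x96} = {(θ,x94), (θ,x96)}
  {θ} × {x95, x96} = {(θ,x95), (θ,x96)}
  {ζ} × {x94, x95, x96} = {(ζ,x94), (ζ,x95), (ζ,x96)}
  {ζ, η, θ} × {x96} = {(ζ,x96), (η,x96), (θ,x96)}
  {η} × {x94, x95, x96} = {(η,x94), (η,x95), (η,x96)}
  {θ} × {x94, x95, x96} = {(θ,x94), (θ,x95), (θ,x96)}
  {ζ, η} × {x94, x96} = {(ζ,x94), (ζ,x96), (η,x94), (η,x96)}
  {ζ, θ} × {x94, x96} = {(ζ,x94), (ζ,x96), (θ,x94), (θ,x96)}
  {ζ, η} × {x95, x96} = {(ζ,x95), (ζ,x96), (η,x95), (η,x96)}
  {ζ, θ} × {x95, x96} = {(ζ,x95), (ζ,x96), (θ,x95), (θ,x96)}
  {η, θ} × {x94, x96} = {(η,x94), (η,x96), (θ,x94), (θ,x96)}
  {η, θ} × {x95, x96} = {(η,x95), (η,x96), (θ,x95), (θ,x96)}
  {ζ, η} × {x94, x95, x96} = {(ζ,x94), (ζ,x95), (ζ,x96), (η,x94), (η,x95), (η,x96)}
  {ζ, θ} × {x94, x95, x96} = {(ζ,x94), (ζ,x95), (ζ,x96), (θ,x94), (θ,x95), (θ,x96)}
  {ζ, η, θ} × {x94, x96} = {(ζ,x94), (ζ,x96), (η,x94), (η,x96), (θ,x94), (θ,x96)}
  {ζ, η, θ} × {x95, x96} = {(ζ,x95), (ζ,x96), (η,x95), (η,x96), (θ,x95), (θ,x96)}
  {η, θ} × {x94, x95, x96} = {(η,x94), (η,x95), (η,x96), (θ,x94), (θ,x95), (θ,x96)}
  {ζ, η, θ} × {x94, x95, x96} = {(ζ,x94), (ζ,x95), (ζ,x96), (η,x94), (η,x95), (η,x96), (θ,x94), (θ,x95), (θ,x96)}
These 29 distinct sets form the basis B.
Close under arbitrary unions to get τ_{X×Y}; counting gives |τ_{X×Y}| = 125.


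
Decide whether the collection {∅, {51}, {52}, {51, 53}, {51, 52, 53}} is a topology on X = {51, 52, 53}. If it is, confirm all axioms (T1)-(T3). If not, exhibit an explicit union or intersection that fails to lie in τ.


τ is NOT a topology on X.

Axiom (T1): ∅ ∈ τ? Yes; X ∈ τ? Yes.
Axiom (T2/T3): check pairwise unions and intersections of members of τ.
Counterexample for (T2): {51} ∪ {52} = {51, 52} ∉ τ. Therefore τ is NOT a topology.


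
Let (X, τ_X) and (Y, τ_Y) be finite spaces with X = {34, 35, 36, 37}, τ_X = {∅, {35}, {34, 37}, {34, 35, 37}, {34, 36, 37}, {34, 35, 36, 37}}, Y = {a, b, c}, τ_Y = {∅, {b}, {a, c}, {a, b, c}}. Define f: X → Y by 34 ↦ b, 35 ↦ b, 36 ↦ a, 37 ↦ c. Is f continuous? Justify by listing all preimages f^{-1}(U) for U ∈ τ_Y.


f is NOT continuous.

Compute f^{-1}(U) for each U ∈ τ_Y:
  U = ∅: f^{-1}(U) = ∅ ∈ τ_X ✓.
  U = {b}: f^{-1}(U) = {34, 35} ∉ τ_X ✗.
  U = {a, c}: f^{-1}(U) = {36, 37} ∉ τ_X ✗.
  U = {a, b, c}: f^{-1}(U) = {34, 35, 36, 37} ∈ τ_X ✓.
Found U = {b} with f^{-1}(U) = {34, 35} not in τ_X. Therefore f is NOT continuous.


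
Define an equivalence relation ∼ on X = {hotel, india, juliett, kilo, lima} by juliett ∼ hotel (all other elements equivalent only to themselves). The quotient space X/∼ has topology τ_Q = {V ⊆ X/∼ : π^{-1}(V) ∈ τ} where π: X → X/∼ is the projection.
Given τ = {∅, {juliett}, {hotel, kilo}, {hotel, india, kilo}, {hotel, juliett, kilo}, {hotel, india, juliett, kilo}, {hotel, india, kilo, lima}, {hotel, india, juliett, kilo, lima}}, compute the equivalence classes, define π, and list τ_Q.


X/∼ = {[hotel=juliett], [india], [kilo], [lima]}; |τ_Q| = 4.

Equivalence classes: [hotel=juliett], [india], [kilo], [lima].
Quotient map π: X → X/∼ sends hotel ↦ [hotel=juliett], india ↦ [india], juliett ↦ [hotel=juliett], kilo ↦ [kilo], lima ↦ [lima].
For each subset V ⊆ X/∼, compute π^{-1}(V) ⊆ X and check whether π^{-1}(V) ∈ τ. V is open in τ_Q iff π^{-1}(V) ∈ τ.
  V = {}: π^{-1}(V) = ∅ ∈ τ ✓.
  V = {[hotel=juliett]}: π^{-1}(V) = {hotel, juliett} ∉ τ ✗.
  V = {[india]}: π^{-1}(V) = {india} ∉ τ ✗.
  V = {[hotel=juliett], [india]}: π^{-1}(V) = {hotel, india, juliett} ∉ τ ✗.
  V = {[kilo]}: π^{-1}(V) = {kilo} ∉ τ ✗.
  V = {[hotel=juliett], [kilo]}: π^{-1}(V) = {hotel, juliett, kilo} ∈ τ ✓.
  V = {[india], [kilo]}: π^{-1}(V) = {india, kilo} ∉ τ ✗.
  V = {[hotel=juliett], [india], [kilo]}: π^{-1}(V) = {hotel, india, juliett, kilo} ∈ τ ✓.
  V = {[lima]}: π^{-1}(V) = {lima} ∉ τ ✗.
  V = {[hotel=juliett], [lima]}: π^{-1}(V) = {hotel, juliett, lima} ∉ τ ✗.
  V = {[india], [lima]}: π^{-1}(V) = {india, lima} ∉ τ ✗.
  V = {[hotel=juliett], [india], [lima]}: π^{-1}(V) = {hotel, india, juliett, lima} ∉ τ ✗.
  V = {[kilo], [lima]}: π^{-1}(V) = {kilo, lima} ∉ τ ✗.
  V = {[hotel=juliett], [kilo], [lima]}: π^{-1}(V) = {hotel, juliett, kilo, lima} ∉ τ ✗.
  V = {[india], [kilo], [lima]}: π^{-1}(V) = {india, kilo, lima} ∉ τ ✗.
  V = {[hotel=juliett], [india], [kilo], [lima]}: π^{-1}(V) = {hotel, india, juliett, kilo, lima} ∈ τ ✓.
Open sets in the quotient: τ_Q = {{}, {[hotel=juliett], [kilo]}, {[hotel=juliett], [india], [kilo]}, {[hotel=juliett], [india], [kilo], [lima]}} (4 elements).


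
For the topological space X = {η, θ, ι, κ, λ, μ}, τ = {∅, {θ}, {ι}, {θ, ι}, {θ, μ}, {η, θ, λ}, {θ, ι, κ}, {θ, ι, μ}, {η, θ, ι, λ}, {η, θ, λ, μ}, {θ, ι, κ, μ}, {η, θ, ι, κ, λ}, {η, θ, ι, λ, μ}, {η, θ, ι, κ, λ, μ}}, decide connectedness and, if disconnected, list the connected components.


(X, τ) is connected.

Find clopen sets (U ∈ τ with X ∖ U ∈ τ):
  U = ∅, X ∖ U = {η, θ, ι, κ, λ, μ} — both open, so U is clopen.
  U = {η, θ, ι, κ, λ, μ}, X ∖ U = ∅ — both open, so U is clopen.
Only trivial clopens (∅ and X) exist, so (X, τ) is connected.
Compute connected components by grouping points that agree on all clopens:
  component: {η, θ, ι, κ, λ, μ}


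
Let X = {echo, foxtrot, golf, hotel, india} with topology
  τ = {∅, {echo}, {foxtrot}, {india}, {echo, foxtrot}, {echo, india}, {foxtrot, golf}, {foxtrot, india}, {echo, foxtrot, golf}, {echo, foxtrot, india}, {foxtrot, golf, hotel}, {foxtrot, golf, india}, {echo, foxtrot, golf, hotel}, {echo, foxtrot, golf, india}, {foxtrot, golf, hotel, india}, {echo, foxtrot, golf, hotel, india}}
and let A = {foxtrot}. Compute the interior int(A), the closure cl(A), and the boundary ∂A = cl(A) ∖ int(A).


int(A) = {foxtrot}, cl(A) = {foxtrot, golf, hotel}, ∂A = {golf, hotel}.

Closed sets in (X, τ) are complements of opens:
  closed(X, τ) = {∅, {echo}, {hotel}, {india}, {echo, hotel}, {echo, india}, {golf, hotel}, {hotel, india}, {echo, golf, hotel}, {echo, hotel, india}, {foxtrot, golf, hotel}, {golf, hotel, india}, {echo, foxtrot, golf, hotel}, {echo, golf, hotel, india}, {foxtrot, golf, hotel, india}, {echo, foxtrot, golf, hotel, india}}.
int(A) = ⋃ {U ∈ τ : U ⊆ A}. Opens contained in A: ∅, {foxtrot}.
Taking the union of these: int(A) = {foxtrot}.
cl(A) = ⋂ {C closed : A ⊆ C}. Closed sets containing A: {foxtrot, golf, hotel}, {echo, foxtrot, golf, hotel}, {foxtrot, golf, hotel, india}, {echo, foxtrot, golf, hotel, india}.
Intersecting these: cl(A) = {foxtrot, golf, hotel}.
∂A = cl(A) ∖ int(A) = {foxtrot, golf, hotel} ∖ {foxtrot} = {golf, hotel}.


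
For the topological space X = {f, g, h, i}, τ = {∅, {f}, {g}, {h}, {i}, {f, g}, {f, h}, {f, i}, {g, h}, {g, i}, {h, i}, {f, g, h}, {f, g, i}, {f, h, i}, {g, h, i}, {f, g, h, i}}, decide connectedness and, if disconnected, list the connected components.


(X, τ) is disconnected; components = [{f}, {g}, {h}, {i}].

Find clopen sets (U ∈ τ with X ∖ U ∈ τ):
  U = ∅, X ∖ U = {f, g, h, i} — both open, so U is clopen.
  U = {f}, X ∖ U = {g, h, i} — both open, so U is clopen.
  U = {g}, X ∖ U = {f, h, i} — both open, so U is clopen.
  U = {h}, X ∖ U = {f, g, i} — both open, so U is clopen.
  U = {i}, X ∖ U = {f, g, h} — both open, so U is clopen.
  U = {f, g}, X ∖ U = {h, i} — both open, so U is clopen.
  U = {f, h}, X ∖ U = {g, i} — both open, so U is clopen.
  U = {f, i}, X ∖ U = {g, h} — both open, so U is clopen.
  U = {g, h}, X ∖ U = {f, i} — both open, so U is clopen.
  U = {g, i}, X ∖ U = {f, h} — both open, so U is clopen.
  U = {h, i}, X ∖ U = {f, g} — both open, so U is clopen.
  U = {f, g, h}, X ∖ U = {i} — both open, so U is clopen.
  U = {f, g, i}, X ∖ U = {h} — both open, so U is clopen.
  U = {f, h, i}, X ∖ U = {g} — both open, so U is clopen.
  U = {g, h, i}, X ∖ U = {f} — both open, so U is clopen.
  U = {f, g, h, i}, X ∖ U = ∅ — both open, so U is clopen.
Nontrivial clopen(s) exist: e.g. {g, i}. So (X, τ) is disconnected.
Compute connected components by grouping points that agree on all clopens:
  component: {f}
  component: {g}
  component: {h}
  component: {i}


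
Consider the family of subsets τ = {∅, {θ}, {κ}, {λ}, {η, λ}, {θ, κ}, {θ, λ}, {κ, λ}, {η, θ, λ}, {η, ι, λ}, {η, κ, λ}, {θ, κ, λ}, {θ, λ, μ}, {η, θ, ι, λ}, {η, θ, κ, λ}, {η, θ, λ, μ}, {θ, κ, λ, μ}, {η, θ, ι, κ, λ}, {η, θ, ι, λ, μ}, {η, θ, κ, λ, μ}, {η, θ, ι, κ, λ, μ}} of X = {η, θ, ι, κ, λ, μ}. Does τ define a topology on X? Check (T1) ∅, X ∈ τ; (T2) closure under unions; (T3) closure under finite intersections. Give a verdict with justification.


τ is NOT a topology on X.

Axiom (T1): ∅ ∈ τ? Yes; X ∈ τ? Yes.
Axiom (T2/T3): check pairwise unions and intersections of members of τ.
Counterexample for (T2): {κ} ∪ {η, ι, λ} = {η, ι, κ, λ} ∉ τ. Therefore τ is NOT a topology.


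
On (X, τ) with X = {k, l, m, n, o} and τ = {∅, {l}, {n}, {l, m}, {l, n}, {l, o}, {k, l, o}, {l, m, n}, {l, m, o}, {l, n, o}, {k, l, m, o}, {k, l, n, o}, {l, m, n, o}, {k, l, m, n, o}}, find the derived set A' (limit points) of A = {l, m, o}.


A' = {k, m, o}

For each x ∈ X, list the open sets U ∈ τ with x ∈ U, then check whether U ∩ (A ∖ {x}) ≠ ∅ for every such U.
  x = k: opens ∋ x are {k, l, o}, {k, l, m, o}, {k, l, n, o}, {k, l, m, n, o}; each meets A ∖ {k}, so x IS a limit point.
  x = l: open {l} ∋ x has {l} ∩ (A ∖ {l}) = ∅, so x is NOT a limit point.
  x = m: opens ∋ x are {l, m}, {l, m, n}, {l, m, o}, {k, l, m, o}, {l, m, n, o}, {k, l, m, n, o}; each meets A ∖ {m}, so x IS a limit point.
  x = n: open {n} ∋ x has {n} ∩ (A ∖ {n}) = ∅, so x is NOT a limit point.
  x = o: opens ∋ x are {l, o}, {k, l, o}, {l, m, o}, {l, n, o}, {k, l, m, o}, {k, l, n, o}, {l, m, n, o}, {k, l, m, n, o}; each meets A ∖ {o}, so x IS a limit point.
Collecting: A' = {k, m, o}.


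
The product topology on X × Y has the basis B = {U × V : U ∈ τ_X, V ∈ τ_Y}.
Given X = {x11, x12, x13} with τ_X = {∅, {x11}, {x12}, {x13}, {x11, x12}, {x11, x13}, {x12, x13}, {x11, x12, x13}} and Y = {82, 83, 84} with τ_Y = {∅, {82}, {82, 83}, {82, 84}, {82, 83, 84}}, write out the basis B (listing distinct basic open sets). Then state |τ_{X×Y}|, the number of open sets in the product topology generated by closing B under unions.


Basis B = {∅ × ∅, {x11} × {82}, {x12} × {82}, {x13} × {82}, {x11} × {82, 83}, {x11} × {82, 84}, {x11, x12} × {82}, {x11, x13} × {82}, {x12} × {82, 83}, {x12} × {82, 84}, {x12, x13} × {82}, {x13} × {82, 83}, {x13} × {82, 84}, {x11} × {82, 83, 84}, {x11, x12, x13} × {82}, {x12} × {82, 83, 84}, {x13} × {82, 83, 84}, {x11, x12} × {82, 83}, {x11, x13} × {82, 83}, {x11, x12} × {82, 84}, {x11, x13} × {82, 84}, {x12, x13} × {82, 83}, {x12, x13} × {82, 84}, {x11, x12} × {82, 83, 84}, {x11, x13} × {82, 83, 84}, {x11, x12, x13} × {82, 83}, {x11, x12, x13} × {82, 84}, {x12, x13} × {82, 83, 84}, {x11, x12, x13} × {82, 83, 84}}; |τ_{X×Y}| = 125.

Enumerate products U × V with U ∈ τ_X, V ∈ τ_Y (deduplicated):
  ∅ × ∅ = {} (∅)
  {x11} × {82} = {(x11,82)}
  {x12} × {82} = {(x12,82)}
  {x13} × {82} = {(x13,82)}
  {x11} × {82, 83} = {(x11,82), (x11,83)}
  {x11} × {82, 84} = {(x11,82), (x11,84)}
  {x11, x12} × {82} = {(x11,82), (x12,82)}
  {x11, x13} × {82} = {(x11,82), (x13,82)}
  {x12} × {82, 83} = {(x12,82), (x12,83)}
  {x12} × {82, 84} = {(x12,82), (x12,84)}
  {x12, x13} × {82} = {(x12,82), (x13,82)}
  {x13} × {82, 83} = {(x13,82), (x13,83)}
  {x13} × {82, 84} = {(x13,82), (x13,84)}
  {x11} × {82, 83, 84} = {(x11,82), (x11,83), (x11,84)}
  {x11, x12, x13} × {82} = {(x11,82), (x12,82), (x13,82)}
  {x12} × {82, 83, 84} = {(x12,82), (x12,83), (x12,84)}
  {x13} × {82, 83, 84} = {(x13,82), (x13,83), (x13,84)}
  {x11, x12} × {82, 83} = {(x11,82), (x11,83), (x12,82), (x12,83)}
  {x11, x13} × {82, 83} = {(x11,82), (x11,83), (x13,82), (x13,83)}
  {x11, x12} × {82, 84} = {(x11,82), (x11,84), (x12,82), (x12,84)}
  {x11, x13} × {82, 84} = {(x11,82), (x11,84), (x13,82), (x13,84)}
  {x12, x13} × {82, 83} = {(x12,82), (x12,83), (x13,82), (x13,83)}
  {x12, x13} × {82, 84} = {(x12,82), (x12,84), (x13,82), (x13,84)}
  {x11, x12} × {82, 83, 84} = {(x11,82), (x11,83), (x11,84), (x12,82), (x12,83), (x12,84)}
  {x11, x13} × {82, 83, 84} = {(x11,82), (x11,83), (x11,84), (x13,82), (x13,83), (x13,84)}
  {x11, x12, x13} × {82, 83} = {(x11,82), (x11,83), (x12,82), (x12,83), (x13,82), (x13,83)}
  {x11, x12, x13} × {82, 84} = {(x11,82), (x11,84), (x12,82), (x12,84), (x13,82), (x13,84)}
  {x12, x13} × {82, 83, 84} = {(x12,82), (x12,83), (x12,84), (x13,82), (x13,83), (x13,84)}
  {x11, x12, x13} × {82, 83, 84} = {(x11,82), (x11,83), (x11,84), (x12,82), (x12,83), (x12,84), (x13,82), (x13,83), (x13,84)}
These 29 distinct sets form the basis B.
Close under arbitrary unions to get τ_{X×Y}; counting gives |τ_{X×Y}| = 125.


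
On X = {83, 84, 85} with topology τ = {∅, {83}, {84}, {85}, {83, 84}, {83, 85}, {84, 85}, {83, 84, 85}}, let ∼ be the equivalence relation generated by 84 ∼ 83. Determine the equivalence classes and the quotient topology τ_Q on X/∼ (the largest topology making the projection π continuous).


X/∼ = {[83=84], [85]}; |τ_Q| = 4.

Equivalence classes: [83=84], [85].
Quotient map π: X → X/∼ sends 83 ↦ [83=84], 84 ↦ [83=84], 85 ↦ [85].
For each subset V ⊆ X/∼, compute π^{-1}(V) ⊆ X and check whether π^{-1}(V) ∈ τ. V is open in τ_Q iff π^{-1}(V) ∈ τ.
  V = {}: π^{-1}(V) = ∅ ∈ τ ✓.
  V = {[83=84]}: π^{-1}(V) = {83, 84} ∈ τ ✓.
  V = {[85]}: π^{-1}(V) = {85} ∈ τ ✓.
  V = {[83=84], [85]}: π^{-1}(V) = {83, 84, 85} ∈ τ ✓.
Open sets in the quotient: τ_Q = {{}, {[83=84]}, {[85]}, {[83=84], [85]}} (4 elements).


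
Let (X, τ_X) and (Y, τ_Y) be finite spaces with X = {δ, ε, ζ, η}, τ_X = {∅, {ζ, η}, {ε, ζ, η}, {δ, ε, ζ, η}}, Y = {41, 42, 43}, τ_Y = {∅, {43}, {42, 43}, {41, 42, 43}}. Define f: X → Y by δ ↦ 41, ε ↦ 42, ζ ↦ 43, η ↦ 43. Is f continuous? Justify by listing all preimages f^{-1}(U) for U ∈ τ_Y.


f IS continuous.

Compute f^{-1}(U) for each U ∈ τ_Y:
  U = ∅: f^{-1}(U) = ∅ ∈ τ_X ✓.
  U = {43}: f^{-1}(U) = {ζ, η} ∈ τ_X ✓.
  U = {42, 43}: f^{-1}(U) = {ε, ζ, η} ∈ τ_X ✓.
  U = {41, 42, 43}: f^{-1}(U) = {δ, ε, ζ, η} ∈ τ_X ✓.
Every preimage lies in τ_X, so f IS continuous.


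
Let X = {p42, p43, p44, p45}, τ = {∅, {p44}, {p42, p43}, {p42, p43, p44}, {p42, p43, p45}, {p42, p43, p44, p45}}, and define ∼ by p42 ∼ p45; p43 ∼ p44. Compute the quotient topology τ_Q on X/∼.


X/∼ = {[p42=p45], [p43=p44]}; |τ_Q| = 2.

Equivalence classes: [p42=p45], [p43=p44].
Quotient map π: X → X/∼ sends p42 ↦ [p42=p45], p43 ↦ [p43=p44], p44 ↦ [p43=p44], p45 ↦ [p42=p45].
For each subset V ⊆ X/∼, compute π^{-1}(V) ⊆ X and check whether π^{-1}(V) ∈ τ. V is open in τ_Q iff π^{-1}(V) ∈ τ.
  V = {}: π^{-1}(V) = ∅ ∈ τ ✓.
  V = {[p42=p45]}: π^{-1}(V) = {p42, p45} ∉ τ ✗.
  V = {[p43=p44]}: π^{-1}(V) = {p43, p44} ∉ τ ✗.
  V = {[p42=p45], [p43=p44]}: π^{-1}(V) = {p42, p43, p44, p45} ∈ τ ✓.
Open sets in the quotient: τ_Q = {{}, {[p42=p45], [p43=p44]}} (2 elements).


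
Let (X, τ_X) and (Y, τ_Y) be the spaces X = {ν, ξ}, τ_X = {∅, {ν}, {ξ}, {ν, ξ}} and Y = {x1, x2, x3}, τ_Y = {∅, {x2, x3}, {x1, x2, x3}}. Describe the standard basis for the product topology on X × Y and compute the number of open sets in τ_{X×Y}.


Basis B = {∅ × ∅, {ν} × {x2, x3}, {ξ} × {x2, x3}, {ν} × {x1, x2, x3}, {ξ} × {x1, x2, x3}, {ν, ξ} × {x2, x3}, {ν, ξ} × {x1, x2, x3}}; |τ_{X×Y}| = 9.

Enumerate products U × V with U ∈ τ_X, V ∈ τ_Y (deduplicated):
  ∅ × ∅ = {} (∅)
  {ν} × {x2, x3} = {(ν,x2), (ν,x3)}
  {ξ} × {x2, x3} = {(ξ,x2), (ξ,x3)}
  {ν} × {x1, x2, x3} = {(ν,x1), (ν,x2), (ν,x3)}
  {ξ} × {x1, x2, x3} = {(ξ,x1), (ξ,x2), (ξ,x3)}
  {ν, ξ} × {x2, x3} = {(ν,x2), (ν,x3), (ξ,x2), (ξ,x3)}
  {ν, ξ} × {x1, x2, x3} = {(ν,x1), (ν,x2), (ν,x3), (ξ,x1), (ξ,x2), (ξ,x3)}
These 7 distinct sets form the basis B.
Close under arbitrary unions to get τ_{X×Y}; counting gives |τ_{X×Y}| = 9.


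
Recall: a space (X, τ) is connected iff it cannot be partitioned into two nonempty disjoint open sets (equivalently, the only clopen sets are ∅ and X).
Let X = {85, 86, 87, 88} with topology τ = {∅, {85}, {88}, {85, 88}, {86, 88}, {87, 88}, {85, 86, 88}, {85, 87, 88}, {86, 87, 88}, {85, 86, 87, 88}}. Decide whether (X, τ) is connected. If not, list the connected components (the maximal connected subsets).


(X, τ) is disconnected; components = [{85}, {86, 87, 88}].

Find clopen sets (U ∈ τ with X ∖ U ∈ τ):
  U = ∅, X ∖ U = {85, 86, 87, 88} — both open, so U is clopen.
  U = {85}, X ∖ U = {86, 87, 88} — both open, so U is clopen.
  U = {86, 87, 88}, X ∖ U = {85} — both open, so U is clopen.
  U = {85, 86, 87, 88}, X ∖ U = ∅ — both open, so U is clopen.
Nontrivial clopen(s) exist: e.g. {85}. So (X, τ) is disconnected.
Compute connected components by grouping points that agree on all clopens:
  component: {85}
  component: {86, 87, 88}


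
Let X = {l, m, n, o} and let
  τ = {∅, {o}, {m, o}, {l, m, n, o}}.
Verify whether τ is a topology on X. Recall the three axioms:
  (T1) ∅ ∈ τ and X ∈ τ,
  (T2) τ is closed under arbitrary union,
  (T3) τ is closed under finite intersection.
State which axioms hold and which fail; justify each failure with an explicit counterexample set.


τ IS a topology on X.

Axiom (T1): ∅ ∈ τ? Yes; X ∈ τ? Yes.
Axiom (T2/T3): check pairwise unions and intersections of members of τ.
All pairwise intersections and unions checked — each lies in τ. Therefore τ satisfies (T1), (T2), (T3): it IS a topology on X.


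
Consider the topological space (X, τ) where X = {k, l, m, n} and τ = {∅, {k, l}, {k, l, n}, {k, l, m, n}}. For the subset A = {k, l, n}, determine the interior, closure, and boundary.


int(A) = {k, l, n}, cl(A) = {k, l, m, n}, ∂A = {m}.

Closed sets in (X, τ) are complements of opens:
  closed(X, τ) = {∅, {m}, {m, n}, {k, l, m, n}}.
int(A) = ⋃ {U ∈ τ : U ⊆ A}. Opens contained in A: ∅, {k, l}, {k, l, n}.
Taking the union of these: int(A) = {k, l, n}.
cl(A) = ⋂ {C closed : A ⊆ C}. Closed sets containing A: {k, l, m, n}.
Intersecting these: cl(A) = {k, l, m, n}.
∂A = cl(A) ∖ int(A) = {k, l, m, n} ∖ {k, l, n} = {m}.


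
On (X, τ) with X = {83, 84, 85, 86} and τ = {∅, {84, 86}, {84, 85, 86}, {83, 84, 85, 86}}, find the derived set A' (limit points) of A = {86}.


A' = {83, 84, 85}

For each x ∈ X, list the open sets U ∈ τ with x ∈ U, then check whether U ∩ (A ∖ {x}) ≠ ∅ for every such U.
  x = 83: opens ∋ x are {83, 84, 85, 86}; each meets A ∖ {83}, so x IS a limit point.
  x = 84: opens ∋ x are {84, 86}, {84, 85, 86}, {83, 84, 85, 86}; each meets A ∖ {84}, so x IS a limit point.
  x = 85: opens ∋ x are {84, 85, 86}, {83, 84, 85, 86}; each meets A ∖ {85}, so x IS a limit point.
  x = 86: open {84, 86} ∋ x has {84, 86} ∩ (A ∖ {86}) = ∅, so x is NOT a limit point.
Collecting: A' = {83, 84, 85}.


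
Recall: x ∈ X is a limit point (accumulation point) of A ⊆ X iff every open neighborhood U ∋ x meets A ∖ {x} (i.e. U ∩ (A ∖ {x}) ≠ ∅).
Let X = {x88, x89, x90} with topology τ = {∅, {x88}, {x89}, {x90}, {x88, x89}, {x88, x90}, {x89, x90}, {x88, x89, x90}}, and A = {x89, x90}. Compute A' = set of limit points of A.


A' = ∅

For each x ∈ X, list the open sets U ∈ τ with x ∈ U, then check whether U ∩ (A ∖ {x}) ≠ ∅ for every such U.
  x = x88: open {x88} ∋ x has {x88} ∩ (A ∖ {x88}) = ∅, so x is NOT a limit point.
  x = x89: open {x89} ∋ x has {x89} ∩ (A ∖ {x89}) = ∅, so x is NOT a limit point.
  x = x90: open {x90} ∋ x has {x90} ∩ (A ∖ {x90}) = ∅, so x is NOT a limit point.
Collecting: A' = ∅.


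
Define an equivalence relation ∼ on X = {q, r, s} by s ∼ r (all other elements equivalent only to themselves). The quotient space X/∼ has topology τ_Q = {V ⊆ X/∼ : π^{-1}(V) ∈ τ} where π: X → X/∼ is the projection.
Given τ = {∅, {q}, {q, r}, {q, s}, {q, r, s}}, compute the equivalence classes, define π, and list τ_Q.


X/∼ = {[q], [r=s]}; |τ_Q| = 3.

Equivalence classes: [q], [r=s].
Quotient map π: X → X/∼ sends q ↦ [q], r ↦ [r=s], s ↦ [r=s].
For each subset V ⊆ X/∼, compute π^{-1}(V) ⊆ X and check whether π^{-1}(V) ∈ τ. V is open in τ_Q iff π^{-1}(V) ∈ τ.
  V = {}: π^{-1}(V) = ∅ ∈ τ ✓.
  V = {[q]}: π^{-1}(V) = {q} ∈ τ ✓.
  V = {[r=s]}: π^{-1}(V) = {r, s} ∉ τ ✗.
  V = {[q], [r=s]}: π^{-1}(V) = {q, r, s} ∈ τ ✓.
Open sets in the quotient: τ_Q = {{}, {[q]}, {[q], [r=s]}} (3 elements).


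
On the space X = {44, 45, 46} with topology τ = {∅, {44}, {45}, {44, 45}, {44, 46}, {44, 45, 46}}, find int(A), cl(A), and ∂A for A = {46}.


int(A) = ∅, cl(A) = {46}, ∂A = {46}.

Closed sets in (X, τ) are complements of opens:
  closed(X, τ) = {∅, {45}, {46}, {44, 46}, {45, 46}, {44, 45, 46}}.
int(A) = ⋃ {U ∈ τ : U ⊆ A}. Opens contained in A: ∅.
Taking the union of these: int(A) = ∅.
cl(A) = ⋂ {C closed : A ⊆ C}. Closed sets containing A: {46}, {44, 46}, {45, 46}, {44, 45, 46}.
Intersecting these: cl(A) = {46}.
∂A = cl(A) ∖ int(A) = {46} ∖ ∅ = {46}.


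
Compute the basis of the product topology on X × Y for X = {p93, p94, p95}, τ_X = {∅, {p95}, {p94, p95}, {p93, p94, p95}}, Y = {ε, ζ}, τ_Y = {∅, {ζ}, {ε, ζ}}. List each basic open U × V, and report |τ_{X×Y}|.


Basis B = {∅ × ∅, {p95} × {ζ}, {p94, p95} × {ζ}, {p95} × {ε, ζ}, {p93, p94, p95} × {ζ}, {p94, p95} × {ε, ζ}, {p93, p94, p95} × {ε, ζ}}; |τ_{X×Y}| = 10.

Enumerate products U × V with U ∈ τ_X, V ∈ τ_Y (deduplicated):
  ∅ × ∅ = {} (∅)
  {p95} × {ζ} = {(p95,ζ)}
  {p94, p95} × {ζ} = {(p94,ζ), (p95,ζ)}
  {p95} × {ε, ζ} = {(p95,ε), (p95,ζ)}
  {p93, p94, p95} × {ζ} = {(p93,ζ), (p94,ζ), (p95,ζ)}
  {p94, p95} × {ε, ζ} = {(p94,ε), (p94,ζ), (p95,ε), (p95,ζ)}
  {p93, p94, p95} × {ε, ζ} = {(p93,ε), (p93,ζ), (p94,ε), (p94,ζ), (p95,ε), (p95,ζ)}
These 7 distinct sets form the basis B.
Close under arbitrary unions to get τ_{X×Y}; counting gives |τ_{X×Y}| = 10.


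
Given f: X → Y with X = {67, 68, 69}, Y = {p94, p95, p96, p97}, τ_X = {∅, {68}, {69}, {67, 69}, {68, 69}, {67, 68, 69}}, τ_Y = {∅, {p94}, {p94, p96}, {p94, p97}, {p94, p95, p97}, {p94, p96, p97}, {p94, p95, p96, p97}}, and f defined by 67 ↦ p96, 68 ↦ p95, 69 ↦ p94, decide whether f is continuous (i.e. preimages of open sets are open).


f IS continuous.

Compute f^{-1}(U) for each U ∈ τ_Y:
  U = ∅: f^{-1}(U) = ∅ ∈ τ_X ✓.
  U = {p94}: f^{-1}(U) = {69} ∈ τ_X ✓.
  U = {p94, p96}: f^{-1}(U) = {67, 69} ∈ τ_X ✓.
  U = {p94, p97}: f^{-1}(U) = {69} ∈ τ_X ✓.
  U = {p94, p95, p97}: f^{-1}(U) = {68, 69} ∈ τ_X ✓.
  U = {p94, p96, p97}: f^{-1}(U) = {67, 69} ∈ τ_X ✓.
  U = {p94, p95, p96, p97}: f^{-1}(U) = {67, 68, 69} ∈ τ_X ✓.
Every preimage lies in τ_X, so f IS continuous.


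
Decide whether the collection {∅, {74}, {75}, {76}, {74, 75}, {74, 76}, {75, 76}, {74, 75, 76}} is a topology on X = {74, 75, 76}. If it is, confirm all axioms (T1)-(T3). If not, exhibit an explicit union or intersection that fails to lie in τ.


τ IS a topology on X.

Axiom (T1): ∅ ∈ τ? Yes; X ∈ τ? Yes.
Axiom (T2/T3): check pairwise unions and intersections of members of τ.
All pairwise intersections and unions checked — each lies in τ. Therefore τ satisfies (T1), (T2), (T3): it IS a topology on X.


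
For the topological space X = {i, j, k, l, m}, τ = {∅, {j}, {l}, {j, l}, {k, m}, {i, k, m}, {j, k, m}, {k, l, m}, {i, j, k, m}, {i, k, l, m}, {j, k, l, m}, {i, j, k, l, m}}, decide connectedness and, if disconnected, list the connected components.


(X, τ) is disconnected; components = [{j}, {l}, {i, k, m}].

Find clopen sets (U ∈ τ with X ∖ U ∈ τ):
  U = ∅, X ∖ U = {i, j, k, l, m} — both open, so U is clopen.
  U = {j}, X ∖ U = {i, k, l, m} — both open, so U is clopen.
  U = {l}, X ∖ U = {i, j, k, m} — both open, so U is clopen.
  U = {j, l}, X ∖ U = {i, k, m} — both open, so U is clopen.
  U = {i, k, m}, X ∖ U = {j, l} — both open, so U is clopen.
  U = {i, j, k, m}, X ∖ U = {l} — both open, so U is clopen.
  U = {i, k, l, m}, X ∖ U = {j} — both open, so U is clopen.
  U = {i, j, k, l, m}, X ∖ U = ∅ — both open, so U is clopen.
Nontrivial clopen(s) exist: e.g. {i, k, m}. So (X, τ) is disconnected.
Compute connected components by grouping points that agree on all clopens:
  component: {j}
  component: {l}
  component: {i, k, m}


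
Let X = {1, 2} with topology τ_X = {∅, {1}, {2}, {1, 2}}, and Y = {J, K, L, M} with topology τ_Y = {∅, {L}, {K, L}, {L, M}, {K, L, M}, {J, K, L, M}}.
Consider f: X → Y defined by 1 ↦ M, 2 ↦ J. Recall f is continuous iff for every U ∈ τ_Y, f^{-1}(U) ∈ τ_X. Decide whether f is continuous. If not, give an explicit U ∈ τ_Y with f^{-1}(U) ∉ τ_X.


f IS continuous.

Compute f^{-1}(U) for each U ∈ τ_Y:
  U = ∅: f^{-1}(U) = ∅ ∈ τ_X ✓.
  U = {L}: f^{-1}(U) = ∅ ∈ τ_X ✓.
  U = {K, L}: f^{-1}(U) = ∅ ∈ τ_X ✓.
  U = {L, M}: f^{-1}(U) = {1} ∈ τ_X ✓.
  U = {K, L, M}: f^{-1}(U) = {1} ∈ τ_X ✓.
  U = {J, K, L, M}: f^{-1}(U) = {1, 2} ∈ τ_X ✓.
Every preimage lies in τ_X, so f IS continuous.


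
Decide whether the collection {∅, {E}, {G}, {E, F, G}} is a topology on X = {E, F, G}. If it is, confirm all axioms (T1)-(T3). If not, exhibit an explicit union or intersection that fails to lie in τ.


τ is NOT a topology on X.

Axiom (T1): ∅ ∈ τ? Yes; X ∈ τ? Yes.
Axiom (T2/T3): check pairwise unions and intersections of members of τ.
Counterexample for (T2): {E} ∪ {G} = {E, G} ∉ τ. Therefore τ is NOT a topology.


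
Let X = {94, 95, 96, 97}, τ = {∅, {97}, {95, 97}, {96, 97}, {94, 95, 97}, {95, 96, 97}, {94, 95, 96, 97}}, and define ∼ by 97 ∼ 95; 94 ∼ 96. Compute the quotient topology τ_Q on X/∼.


X/∼ = {[94=96], [95=97]}; |τ_Q| = 3.

Equivalence classes: [94=96], [95=97].
Quotient map π: X → X/∼ sends 94 ↦ [94=96], 95 ↦ [95=97], 96 ↦ [94=96], 97 ↦ [95=97].
For each subset V ⊆ X/∼, compute π^{-1}(V) ⊆ X and check whether π^{-1}(V) ∈ τ. V is open in τ_Q iff π^{-1}(V) ∈ τ.
  V = {}: π^{-1}(V) = ∅ ∈ τ ✓.
  V = {[94=96]}: π^{-1}(V) = {94, 96} ∉ τ ✗.
  V = {[95=97]}: π^{-1}(V) = {95, 97} ∈ τ ✓.
  V = {[94=96], [95=97]}: π^{-1}(V) = {94, 95, 96, 97} ∈ τ ✓.
Open sets in the quotient: τ_Q = {{}, {[95=97]}, {[94=96], [95=97]}} (3 elements).


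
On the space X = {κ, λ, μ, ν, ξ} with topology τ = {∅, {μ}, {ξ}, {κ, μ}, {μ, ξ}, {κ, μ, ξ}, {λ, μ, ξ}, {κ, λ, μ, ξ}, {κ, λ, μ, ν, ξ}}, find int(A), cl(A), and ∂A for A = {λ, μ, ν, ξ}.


int(A) = {λ, μ, ξ}, cl(A) = {κ, λ, μ, ν, ξ}, ∂A = {κ, ν}.

Closed sets in (X, τ) are complements of opens:
  closed(X, τ) = {∅, {ν}, {κ, ν}, {λ, ν}, {κ, λ, ν}, {λ, ν, ξ}, {κ, λ, μ, ν}, {κ, λ, ν, ξ}, {κ, λ, μ, ν, ξ}}.
int(A) = ⋃ {U ∈ τ : U ⊆ A}. Opens contained in A: ∅, {μ}, {ξ}, {μ, ξ}, {λ, μ, ξ}.
Taking the union of these: int(A) = {λ, μ, ξ}.
cl(A) = ⋂ {C closed : A ⊆ C}. Closed sets containing A: {κ, λ, μ, ν, ξ}.
Intersecting these: cl(A) = {κ, λ, μ, ν, ξ}.
∂A = cl(A) ∖ int(A) = {κ, λ, μ, ν, ξ} ∖ {λ, μ, ξ} = {κ, ν}.


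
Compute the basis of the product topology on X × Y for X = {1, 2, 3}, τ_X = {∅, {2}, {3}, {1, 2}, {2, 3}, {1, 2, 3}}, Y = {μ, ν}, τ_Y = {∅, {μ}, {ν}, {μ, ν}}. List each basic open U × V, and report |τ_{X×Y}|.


Basis B = {∅ × ∅, {2} × {μ}, {2} × {ν}, {3} × {μ}, {3} × {ν}, {1, 2} × {μ}, {1, 2} × {ν}, {2} × {μ, ν}, {2, 3} × {μ}, {2, 3} × {ν}, {3} × {μ, ν}, {1, 2, 3} × {μ}, {1, 2, 3} × {ν}, {1, 2} × {μ, ν}, {2, 3} × {μ, ν}, {1, 2, 3} × {μ, ν}}; |τ_{X×Y}| = 36.

Enumerate products U × V with U ∈ τ_X, V ∈ τ_Y (deduplicated):
  ∅ × ∅ = {} (∅)
  {2} × {μ} = {(2,μ)}
  {2} × {ν} = {(2,ν)}
  {3} × {μ} = {(3,μ)}
  {3} × {ν} = {(3,ν)}
  {1, 2} × {μ} = {(1,μ), (2,μ)}
  {1, 2} × {ν} = {(1,ν), (2,ν)}
  {2} × {μ, ν} = {(2,μ), (2,ν)}
  {2, 3} × {μ} = {(2,μ), (3,μ)}
  {2, 3} × {ν} = {(2,ν), (3,ν)}
  {3} × {μ, ν} = {(3,μ), (3,ν)}
  {1, 2, 3} × {μ} = {(1,μ), (2,μ), (3,μ)}
  {1, 2, 3} × {ν} = {(1,ν), (2,ν), (3,ν)}
  {1, 2} × {μ, ν} = {(1,μ), (1,ν), (2,μ), (2,ν)}
  {2, 3} × {μ, ν} = {(2,μ), (2,ν), (3,μ), (3,ν)}
  {1, 2, 3} × {μ, ν} = {(1,μ), (1,ν), (2,μ), (2,ν), (3,μ), (3,ν)}
These 16 distinct sets form the basis B.
Close under arbitrary unions to get τ_{X×Y}; counting gives |τ_{X×Y}| = 36.


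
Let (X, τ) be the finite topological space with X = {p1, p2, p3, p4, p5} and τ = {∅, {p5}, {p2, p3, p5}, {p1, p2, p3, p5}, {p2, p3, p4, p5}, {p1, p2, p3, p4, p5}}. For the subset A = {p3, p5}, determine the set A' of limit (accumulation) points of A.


A' = {p1, p2, p3, p4}

For each x ∈ X, list the open sets U ∈ τ with x ∈ U, then check whether U ∩ (A ∖ {x}) ≠ ∅ for every such U.
  x = p1: opens ∋ x are {p1, p2, p3, p5}, {p1, p2, p3, p4, p5}; each meets A ∖ {p1}, so x IS a limit point.
  x = p2: opens ∋ x are {p2, p3, p5}, {p1, p2, p3, p5}, {p2, p3, p4, p5}, {p1, p2, p3, p4, p5}; each meets A ∖ {p2}, so x IS a limit point.
  x = p3: opens ∋ x are {p2, p3, p5}, {p1, p2, p3, p5}, {p2, p3, p4, p5}, {p1, p2, p3, p4, p5}; each meets A ∖ {p3}, so x IS a limit point.
  x = p4: opens ∋ x are {p2, p3, p4, p5}, {p1, p2, p3, p4, p5}; each meets A ∖ {p4}, so x IS a limit point.
  x = p5: open {p5} ∋ x has {p5} ∩ (A ∖ {p5}) = ∅, so x is NOT a limit point.
Collecting: A' = {p1, p2, p3, p4}.


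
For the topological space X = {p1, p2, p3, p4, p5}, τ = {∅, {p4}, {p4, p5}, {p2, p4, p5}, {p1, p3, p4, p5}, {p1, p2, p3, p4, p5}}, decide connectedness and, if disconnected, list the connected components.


(X, τ) is connected.

Find clopen sets (U ∈ τ with X ∖ U ∈ τ):
  U = ∅, X ∖ U = {p1, p2, p3, p4, p5} — both open, so U is clopen.
  U = {p1, p2, p3, p4, p5}, X ∖ U = ∅ — both open, so U is clopen.
Only trivial clopens (∅ and X) exist, so (X, τ) is connected.
Compute connected components by grouping points that agree on all clopens:
  component: {p1, p2, p3, p4, p5}


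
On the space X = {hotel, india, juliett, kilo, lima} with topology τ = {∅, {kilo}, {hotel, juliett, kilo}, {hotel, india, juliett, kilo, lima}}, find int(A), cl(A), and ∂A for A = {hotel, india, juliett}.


int(A) = ∅, cl(A) = {hotel, india, juliett, lima}, ∂A = {hotel, india, juliett, lima}.

Closed sets in (X, τ) are complements of opens:
  closed(X, τ) = {∅, {india, lima}, {hotel, india, juliett, lima}, {hotel, india, juliett, kilo, lima}}.
int(A) = ⋃ {U ∈ τ : U ⊆ A}. Opens contained in A: ∅.
Taking the union of these: int(A) = ∅.
cl(A) = ⋂ {C closed : A ⊆ C}. Closed sets containing A: {hotel, india, juliett, lima}, {hotel, india, juliett, kilo, lima}.
Intersecting these: cl(A) = {hotel, india, juliett, lima}.
∂A = cl(A) ∖ int(A) = {hotel, india, juliett, lima} ∖ ∅ = {hotel, india, juliett, lima}.


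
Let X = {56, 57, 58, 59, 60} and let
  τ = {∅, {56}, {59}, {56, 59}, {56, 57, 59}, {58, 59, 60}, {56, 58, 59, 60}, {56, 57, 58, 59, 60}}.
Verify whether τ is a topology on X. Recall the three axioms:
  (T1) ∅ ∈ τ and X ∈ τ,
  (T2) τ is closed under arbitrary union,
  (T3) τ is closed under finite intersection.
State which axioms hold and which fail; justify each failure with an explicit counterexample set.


τ IS a topology on X.

Axiom (T1): ∅ ∈ τ? Yes; X ∈ τ? Yes.
Axiom (T2/T3): check pairwise unions and intersections of members of τ.
All pairwise intersections and unions checked — each lies in τ. Therefore τ satisfies (T1), (T2), (T3): it IS a topology on X.


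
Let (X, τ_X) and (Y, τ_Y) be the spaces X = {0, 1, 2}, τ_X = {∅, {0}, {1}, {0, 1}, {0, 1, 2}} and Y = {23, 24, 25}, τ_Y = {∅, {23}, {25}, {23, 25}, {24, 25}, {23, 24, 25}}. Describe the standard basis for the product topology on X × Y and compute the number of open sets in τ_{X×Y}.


Basis B = {∅ × ∅, {0} × {23}, {0} × {25}, {1} × {23}, {1} × {25}, {0} × {23, 25}, {0, 1} × {23}, {0} × {24, 25}, {0, 1} × {25}, {1} × {23, 25}, {1} × {24, 25}, {0} × {23, 24, 25}, {0, 1, 2} × {23}, {0, 1, 2} × {25}, {1} × {23, 24, 25}, {0, 1} × {23, 25}, {0, 1} × {24, 25}, {0, 1} × {23, 24, 25}, {0, 1, 2} × {23, 25}, {0, 1, 2} × {24, 25}, {0, 1, 2} × {23, 24, 25}}; |τ_{X×Y}| = 70.

Enumerate products U × V with U ∈ τ_X, V ∈ τ_Y (deduplicated):
  ∅ × ∅ = {} (∅)
  {0} × {23} = {(0,23)}
  {0} × {25} = {(0,25)}
  {1} × {23} = {(1,23)}
  {1} × {25} = {(1,25)}
  {0} × {23, 25} = {(0,23), (0,25)}
  {0, 1} × {23} = {(0,23), (1,23)}
  {0} × {24, 25} = {(0,24), (0,25)}
  {0, 1} × {25} = {(0,25), (1,25)}
  {1} × {23, 25} = {(1,23), (1,25)}
  {1} × {24, 25} = {(1,24), (1,25)}
  {0} × {23, 24, 25} = {(0,23), (0,24), (0,25)}
  {0, 1, 2} × {23} = {(0,23), (1,23), (2,23)}
  {0, 1, 2} × {25} = {(0,25), (1,25), (2,25)}
  {1} × {23, 24, 25} = {(1,23), (1,24), (1,25)}
  {0, 1} × {23, 25} = {(0,23), (0,25), (1,23), (1,25)}
  {0, 1} × {24, 25} = {(0,24), (0,25), (1,24), (1,25)}
  {0, 1} × {23, 24, 25} = {(0,23), (0,24), (0,25), (1,23), (1,24), (1,25)}
  {0, 1, 2} × {23, 25} = {(0,23), (0,25), (1,23), (1,25), (2,23), (2,25)}
  {0, 1, 2} × {24, 25} = {(0,24), (0,25), (1,24), (1,25), (2,24), (2,25)}
  {0, 1, 2} × {23, 24, 25} = {(0,23), (0,24), (0,25), (1,23), (1,24), (1,25), (2,23), (2,24), (2,25)}
These 21 distinct sets form the basis B.
Close under arbitrary unions to get τ_{X×Y}; counting gives |τ_{X×Y}| = 70.


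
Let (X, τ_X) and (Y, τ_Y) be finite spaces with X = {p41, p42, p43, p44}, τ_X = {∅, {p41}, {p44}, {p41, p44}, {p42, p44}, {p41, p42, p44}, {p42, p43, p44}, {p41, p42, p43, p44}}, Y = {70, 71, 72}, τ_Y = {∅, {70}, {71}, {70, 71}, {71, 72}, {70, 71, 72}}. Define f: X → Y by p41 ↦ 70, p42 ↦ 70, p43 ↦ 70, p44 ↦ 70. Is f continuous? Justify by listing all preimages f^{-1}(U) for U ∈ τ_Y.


f IS continuous.

Compute f^{-1}(U) for each U ∈ τ_Y:
  U = ∅: f^{-1}(U) = ∅ ∈ τ_X ✓.
  U = {70}: f^{-1}(U) = {p41, p42, p43, p44} ∈ τ_X ✓.
  U = {71}: f^{-1}(U) = ∅ ∈ τ_X ✓.
  U = {70, 71}: f^{-1}(U) = {p41, p42, p43, p44} ∈ τ_X ✓.
  U = {71, 72}: f^{-1}(U) = ∅ ∈ τ_X ✓.
  U = {70, 71, 72}: f^{-1}(U) = {p41, p42, p43, p44} ∈ τ_X ✓.
Every preimage lies in τ_X, so f IS continuous.


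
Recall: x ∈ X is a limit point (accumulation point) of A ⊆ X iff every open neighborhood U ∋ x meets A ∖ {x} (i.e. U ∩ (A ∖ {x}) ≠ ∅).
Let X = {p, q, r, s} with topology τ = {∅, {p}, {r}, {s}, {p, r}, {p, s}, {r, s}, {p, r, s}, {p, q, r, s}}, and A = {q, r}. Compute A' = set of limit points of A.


A' = {q}

For each x ∈ X, list the open sets U ∈ τ with x ∈ U, then check whether U ∩ (A ∖ {x}) ≠ ∅ for every such U.
  x = p: open {p} ∋ x has {p} ∩ (A ∖ {p}) = ∅, so x is NOT a limit point.
  x = q: opens ∋ x are {p, q, r, s}; each meets A ∖ {q}, so x IS a limit point.
  x = r: open {r} ∋ x has {r} ∩ (A ∖ {r}) = ∅, so x is NOT a limit point.
  x = s: open {s} ∋ x has {s} ∩ (A ∖ {s}) = ∅, so x is NOT a limit point.
Collecting: A' = {q}.


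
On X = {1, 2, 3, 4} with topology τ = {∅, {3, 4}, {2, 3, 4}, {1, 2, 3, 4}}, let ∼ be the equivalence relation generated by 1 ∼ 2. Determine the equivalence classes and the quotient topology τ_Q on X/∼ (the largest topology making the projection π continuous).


X/∼ = {[1=2], [3], [4]}; |τ_Q| = 3.

Equivalence classes: [1=2], [3], [4].
Quotient map π: X → X/∼ sends 1 ↦ [1=2], 2 ↦ [1=2], 3 ↦ [3], 4 ↦ [4].
For each subset V ⊆ X/∼, compute π^{-1}(V) ⊆ X and check whether π^{-1}(V) ∈ τ. V is open in τ_Q iff π^{-1}(V) ∈ τ.
  V = {}: π^{-1}(V) = ∅ ∈ τ ✓.
  V = {[1=2]}: π^{-1}(V) = {1, 2} ∉ τ ✗.
  V = {[3]}: π^{-1}(V) = {3} ∉ τ ✗.
  V = {[1=2], [3]}: π^{-1}(V) = {1, 2, 3} ∉ τ ✗.
  V = {[4]}: π^{-1}(V) = {4} ∉ τ ✗.
  V = {[1=2], [4]}: π^{-1}(V) = {1, 2, 4} ∉ τ ✗.
  V = {[3], [4]}: π^{-1}(V) = {3, 4} ∈ τ ✓.
  V = {[1=2], [3], [4]}: π^{-1}(V) = {1, 2, 3, 4} ∈ τ ✓.
Open sets in the quotient: τ_Q = {{}, {[3], [4]}, {[1=2], [3], [4]}} (3 elements).


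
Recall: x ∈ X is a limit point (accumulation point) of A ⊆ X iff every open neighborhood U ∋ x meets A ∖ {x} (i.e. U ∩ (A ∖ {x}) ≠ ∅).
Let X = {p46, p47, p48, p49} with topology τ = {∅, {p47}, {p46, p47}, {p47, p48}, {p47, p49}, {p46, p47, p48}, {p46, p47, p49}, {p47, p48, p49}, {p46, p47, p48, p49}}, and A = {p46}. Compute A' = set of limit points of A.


A' = ∅

For each x ∈ X, list the open sets U ∈ τ with x ∈ U, then check whether U ∩ (A ∖ {x}) ≠ ∅ for every such U.
  x = p46: open {p46, p47} ∋ x has {p46, p47} ∩ (A ∖ {p46}) = ∅, so x is NOT a limit point.
  x = p47: open {p47} ∋ x has {p47} ∩ (A ∖ {p47}) = ∅, so x is NOT a limit point.
  x = p48: open {p47, p48} ∋ x has {p47, p48} ∩ (A ∖ {p48}) = ∅, so x is NOT a limit point.
  x = p49: open {p47, p49} ∋ x has {p47, p49} ∩ (A ∖ {p49}) = ∅, so x is NOT a limit point.
Collecting: A' = ∅.


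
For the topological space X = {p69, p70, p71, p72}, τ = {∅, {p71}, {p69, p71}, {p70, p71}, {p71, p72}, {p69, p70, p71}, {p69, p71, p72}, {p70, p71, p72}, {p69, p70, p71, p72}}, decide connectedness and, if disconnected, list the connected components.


(X, τ) is connected.

Find clopen sets (U ∈ τ with X ∖ U ∈ τ):
  U = ∅, X ∖ U = {p69, p70, p71, p72} — both open, so U is clopen.
  U = {p69, p70, p71, p72}, X ∖ U = ∅ — both open, so U is clopen.
Only trivial clopens (∅ and X) exist, so (X, τ) is connected.
Compute connected components by grouping points that agree on all clopens:
  component: {p69, p70, p71, p72}
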